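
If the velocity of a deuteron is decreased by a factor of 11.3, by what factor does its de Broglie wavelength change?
The wavelength increases by a factor of 11.3.

From λ = h/(mv), the wavelength is inversely proportional to velocity:

λ ∝ 1/v

If v → v/11.3, then λ → 11.3λ

When velocity is decreased by a factor of 11.3, the wavelength increases by a factor of 11.3.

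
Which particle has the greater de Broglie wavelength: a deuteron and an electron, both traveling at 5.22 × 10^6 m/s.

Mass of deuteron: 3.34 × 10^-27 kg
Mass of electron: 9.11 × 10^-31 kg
The electron has the longer wavelength.

Using λ = h/(mv), since both particles have the same velocity, the wavelength depends only on mass.

For deuteron: λ₁ = h/(m₁v) = 3.80 × 10^-14 m
For electron: λ₂ = h/(m₂v) = 1.39 × 10^-10 m

Since λ ∝ 1/m at constant velocity, the lighter particle has the longer wavelength.

The electron has the longer de Broglie wavelength.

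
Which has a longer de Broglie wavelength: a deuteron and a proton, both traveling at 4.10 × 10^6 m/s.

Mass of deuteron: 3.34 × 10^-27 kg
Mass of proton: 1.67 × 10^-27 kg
The proton has the longer wavelength.

Using λ = h/(mv), since both particles have the same velocity, the wavelength depends only on mass.

For deuteron: λ₁ = h/(m₁v) = 4.84 × 10^-14 m
For proton: λ₂ = h/(m₂v) = 9.68 × 10^-14 m

Since λ ∝ 1/m at constant velocity, the lighter particle has the longer wavelength.

The proton has the longer de Broglie wavelength.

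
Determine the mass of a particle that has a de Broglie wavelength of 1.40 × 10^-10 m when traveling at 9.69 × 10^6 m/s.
4.88 × 10^-31 kg

From the de Broglie relation λ = h/(mv), we solve for m:

m = h/(λv)
m = (6.626 × 10^-34 J·s) / (1.40 × 10^-10 m × 9.69 × 10^6 m/s)
m = 4.88 × 10^-31 kg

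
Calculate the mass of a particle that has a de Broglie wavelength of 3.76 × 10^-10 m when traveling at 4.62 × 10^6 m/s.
3.81 × 10^-31 kg

From the de Broglie relation λ = h/(mv), we solve for m:

m = h/(λv)
m = (6.626 × 10^-34 J·s) / (3.76 × 10^-10 m × 4.62 × 10^6 m/s)
m = 3.81 × 10^-31 kg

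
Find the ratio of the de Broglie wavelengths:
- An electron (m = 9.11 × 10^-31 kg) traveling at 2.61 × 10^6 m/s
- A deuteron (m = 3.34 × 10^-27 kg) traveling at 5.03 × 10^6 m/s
λ₁/λ₂ = 7.07 × 10^3

Using λ = h/(mv):

λ₁ = h/(m₁v₁) = 2.79 × 10^-10 m
λ₂ = h/(m₂v₂) = 3.94 × 10^-14 m

Ratio λ₁/λ₂ = (m₂v₂)/(m₁v₁)
         = (3.34 × 10^-27 kg × 5.03 × 10^6 m/s) / (9.11 × 10^-31 kg × 2.61 × 10^6 m/s)
         = 7.07 × 10^3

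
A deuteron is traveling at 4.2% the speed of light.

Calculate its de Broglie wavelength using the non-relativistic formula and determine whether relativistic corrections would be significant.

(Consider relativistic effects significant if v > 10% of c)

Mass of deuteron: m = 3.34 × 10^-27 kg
No, relativistic corrections are not needed.

Using the non-relativistic de Broglie formula λ = h/(mv):

v = 4.2% × c = 1.259 × 10^7 m/s

λ = h/(mv)
λ = (6.626 × 10^-34 J·s) / (3.34 × 10^-27 kg × 1.259 × 10^7 m/s)
λ = 1.58 × 10^-14 m

Since v = 4.2% of c < 10% of c, relativistic corrections are NOT significant and this non-relativistic result is a good approximation.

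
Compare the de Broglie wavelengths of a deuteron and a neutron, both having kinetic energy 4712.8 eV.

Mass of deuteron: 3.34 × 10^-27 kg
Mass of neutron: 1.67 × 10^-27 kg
The neutron has the longer wavelength.

Using λ = h/√(2mKE):

For deuteron: λ₁ = h/√(2m₁KE) = 2.95 × 10^-13 m
For neutron: λ₂ = h/√(2m₂KE) = 4.17 × 10^-13 m

Since λ ∝ 1/√m at constant kinetic energy, the lighter particle has the longer wavelength.

The neutron has the longer de Broglie wavelength.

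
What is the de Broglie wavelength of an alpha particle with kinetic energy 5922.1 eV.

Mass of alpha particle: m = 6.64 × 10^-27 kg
1.87 × 10^-13 m

Using λ = h/√(2mKE):

First convert KE to Joules: KE = 5922.1 eV = 9.488 × 10^-16 J

λ = h/√(2mKE)
λ = (6.626 × 10^-34 J·s) / √(2 × 6.64 × 10^-27 kg × 9.488 × 10^-16 J)
λ = 1.87 × 10^-13 m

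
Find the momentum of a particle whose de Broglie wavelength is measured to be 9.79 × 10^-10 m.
6.77 × 10^-25 kg·m/s

From the de Broglie relation λ = h/p, we solve for p:

p = h/λ
p = (6.626 × 10^-34 J·s) / (9.79 × 10^-10 m)
p = 6.77 × 10^-25 kg·m/s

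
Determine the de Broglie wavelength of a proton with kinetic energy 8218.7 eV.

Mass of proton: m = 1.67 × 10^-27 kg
3.16 × 10^-13 m

Using λ = h/√(2mKE):

First convert KE to Joules: KE = 8218.7 eV = 1.317 × 10^-15 J

λ = h/√(2mKE)
λ = (6.626 × 10^-34 J·s) / √(2 × 1.67 × 10^-27 kg × 1.317 × 10^-15 J)
λ = 3.16 × 10^-13 m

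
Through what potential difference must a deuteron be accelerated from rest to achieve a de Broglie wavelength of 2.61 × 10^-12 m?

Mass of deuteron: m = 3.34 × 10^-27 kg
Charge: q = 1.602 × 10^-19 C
60.2 V

From λ = h/√(2mqV), we solve for V:

λ² = h²/(2mqV)
V = h²/(2mqλ²)
V = (6.626 × 10^-34 J·s)² / (2 × 3.34 × 10^-27 kg × 1.602 × 10^-19 C × (2.61 × 10^-12 m)²)
V = 60.2 V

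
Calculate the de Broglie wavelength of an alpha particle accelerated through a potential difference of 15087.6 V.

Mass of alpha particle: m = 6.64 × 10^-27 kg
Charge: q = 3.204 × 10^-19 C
8.27 × 10^-14 m

When a particle is accelerated through voltage V, it gains kinetic energy KE = qV.

The de Broglie wavelength is then λ = h/√(2mqV):

λ = h/√(2mqV)
λ = (6.626 × 10^-34 J·s) / √(2 × 6.64 × 10^-27 kg × 3.204 × 10^-19 C × 15087.6 V)
λ = 8.27 × 10^-14 m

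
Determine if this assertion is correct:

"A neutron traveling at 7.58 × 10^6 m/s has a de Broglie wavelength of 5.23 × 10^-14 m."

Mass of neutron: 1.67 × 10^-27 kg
True

The claim is correct.

Using λ = h/(mv):
λ = (6.626 × 10^-34 J·s) / (1.67 × 10^-27 kg × 7.58 × 10^6 m/s)
λ = 5.23 × 10^-14 m

This matches the claimed value.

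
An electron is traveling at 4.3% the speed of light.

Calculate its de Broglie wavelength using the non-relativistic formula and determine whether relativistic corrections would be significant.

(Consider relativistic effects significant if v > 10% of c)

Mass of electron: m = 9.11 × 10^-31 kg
No, relativistic corrections are not needed.

Using the non-relativistic de Broglie formula λ = h/(mv):

v = 4.3% × c = 1.289 × 10^7 m/s

λ = h/(mv)
λ = (6.626 × 10^-34 J·s) / (9.11 × 10^-31 kg × 1.289 × 10^7 m/s)
λ = 5.64 × 10^-11 m

Since v = 4.3% of c < 10% of c, relativistic corrections are NOT significant and this non-relativistic result is a good approximation.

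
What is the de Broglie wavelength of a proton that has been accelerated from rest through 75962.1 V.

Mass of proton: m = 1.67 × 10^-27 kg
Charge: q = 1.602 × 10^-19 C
1.04 × 10^-13 m

When a particle is accelerated through voltage V, it gains kinetic energy KE = qV.

The de Broglie wavelength is then λ = h/√(2mqV):

λ = h/√(2mqV)
λ = (6.626 × 10^-34 J·s) / √(2 × 1.67 × 10^-27 kg × 1.602 × 10^-19 C × 75962.1 V)
λ = 1.04 × 10^-13 m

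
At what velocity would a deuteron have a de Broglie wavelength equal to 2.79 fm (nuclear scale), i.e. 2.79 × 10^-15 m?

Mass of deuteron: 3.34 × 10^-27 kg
7.11 × 10^7 m/s

From λ = h/(mv), solve for v:

v = h/(mλ)
v = (6.626 × 10^-34 J·s) / (3.34 × 10^-27 kg × 2.79 × 10^-15 m)
v = 7.11 × 10^7 m/s

Note: This velocity is 23.7% of the speed of light, so relativistic corrections would be needed for a more accurate calculation.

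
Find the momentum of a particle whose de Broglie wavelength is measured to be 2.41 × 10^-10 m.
2.75 × 10^-24 kg·m/s

From the de Broglie relation λ = h/p, we solve for p:

p = h/λ
p = (6.626 × 10^-34 J·s) / (2.41 × 10^-10 m)
p = 2.75 × 10^-24 kg·m/s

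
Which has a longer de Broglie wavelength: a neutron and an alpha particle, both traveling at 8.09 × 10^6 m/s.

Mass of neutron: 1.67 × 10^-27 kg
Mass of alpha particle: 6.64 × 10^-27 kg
The neutron has the longer wavelength.

Using λ = h/(mv), since both particles have the same velocity, the wavelength depends only on mass.

For neutron: λ₁ = h/(m₁v) = 4.90 × 10^-14 m
For alpha particle: λ₂ = h/(m₂v) = 1.23 × 10^-14 m

Since λ ∝ 1/m at constant velocity, the lighter particle has the longer wavelength.

The neutron has the longer de Broglie wavelength.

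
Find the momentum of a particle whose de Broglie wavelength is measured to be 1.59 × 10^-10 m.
4.17 × 10^-24 kg·m/s

From the de Broglie relation λ = h/p, we solve for p:

p = h/λ
p = (6.626 × 10^-34 J·s) / (1.59 × 10^-10 m)
p = 4.17 × 10^-24 kg·m/s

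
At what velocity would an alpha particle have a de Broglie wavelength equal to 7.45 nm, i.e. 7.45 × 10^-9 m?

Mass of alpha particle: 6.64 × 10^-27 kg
1.34 × 10^1 m/s

From λ = h/(mv), solve for v:

v = h/(mλ)
v = (6.626 × 10^-34 J·s) / (6.64 × 10^-27 kg × 7.45 × 10^-9 m)
v = 1.34 × 10^1 m/s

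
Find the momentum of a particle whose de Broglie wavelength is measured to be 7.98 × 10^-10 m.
8.30 × 10^-25 kg·m/s

From the de Broglie relation λ = h/p, we solve for p:

p = h/λ
p = (6.626 × 10^-34 J·s) / (7.98 × 10^-10 m)
p = 8.30 × 10^-25 kg·m/s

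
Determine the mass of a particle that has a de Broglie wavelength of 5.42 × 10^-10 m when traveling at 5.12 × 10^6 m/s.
2.39 × 10^-31 kg

From the de Broglie relation λ = h/(mv), we solve for m:

m = h/(λv)
m = (6.626 × 10^-34 J·s) / (5.42 × 10^-10 m × 5.12 × 10^6 m/s)
m = 2.39 × 10^-31 kg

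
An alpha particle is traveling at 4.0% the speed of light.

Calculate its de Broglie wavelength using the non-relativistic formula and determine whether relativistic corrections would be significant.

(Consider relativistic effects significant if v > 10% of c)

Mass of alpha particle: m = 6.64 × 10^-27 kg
No, relativistic corrections are not needed.

Using the non-relativistic de Broglie formula λ = h/(mv):

v = 4.0% × c = 1.199 × 10^7 m/s

λ = h/(mv)
λ = (6.626 × 10^-34 J·s) / (6.64 × 10^-27 kg × 1.199 × 10^7 m/s)
λ = 8.32 × 10^-15 m

Since v = 4.0% of c < 10% of c, relativistic corrections are NOT significant and this non-relativistic result is a good approximation.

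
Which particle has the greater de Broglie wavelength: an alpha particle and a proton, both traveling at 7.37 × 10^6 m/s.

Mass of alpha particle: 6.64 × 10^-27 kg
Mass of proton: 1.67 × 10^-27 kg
The proton has the longer wavelength.

Using λ = h/(mv), since both particles have the same velocity, the wavelength depends only on mass.

For alpha particle: λ₁ = h/(m₁v) = 1.35 × 10^-14 m
For proton: λ₂ = h/(m₂v) = 5.38 × 10^-14 m

Since λ ∝ 1/m at constant velocity, the lighter particle has the longer wavelength.

The proton has the longer de Broglie wavelength.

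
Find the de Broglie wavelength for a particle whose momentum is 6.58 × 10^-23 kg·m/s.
1.01 × 10^-11 m

Using the de Broglie relation λ = h/p:

λ = h/p
λ = (6.626 × 10^-34 J·s) / (6.58 × 10^-23 kg·m/s)
λ = 1.01 × 10^-11 m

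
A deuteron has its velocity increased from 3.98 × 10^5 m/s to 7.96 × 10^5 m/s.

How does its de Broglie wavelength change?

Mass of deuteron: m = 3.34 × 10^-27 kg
The wavelength decreases by a factor of 2.

Using λ = h/(mv):

Initial wavelength: λ₁ = h/(mv₁) = 4.98 × 10^-13 m
Final wavelength: λ₂ = h/(mv₂) = 2.49 × 10^-13 m

Since λ ∝ 1/v, when velocity increases by a factor of 2, the wavelength decreases by a factor of 2.

λ₂/λ₁ = v₁/v₂ = 1/2

The wavelength decreases by a factor of 2.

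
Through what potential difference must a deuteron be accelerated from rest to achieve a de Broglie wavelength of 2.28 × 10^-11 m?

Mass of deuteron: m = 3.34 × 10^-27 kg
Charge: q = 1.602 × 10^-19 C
7.89 × 10^-1 V

From λ = h/√(2mqV), we solve for V:

λ² = h²/(2mqV)
V = h²/(2mqλ²)
V = (6.626 × 10^-34 J·s)² / (2 × 3.34 × 10^-27 kg × 1.602 × 10^-19 C × (2.28 × 10^-11 m)²)
V = 7.89 × 10^-1 V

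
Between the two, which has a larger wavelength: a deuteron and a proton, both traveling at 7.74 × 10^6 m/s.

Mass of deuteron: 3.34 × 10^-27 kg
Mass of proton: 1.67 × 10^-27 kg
The proton has the longer wavelength.

Using λ = h/(mv), since both particles have the same velocity, the wavelength depends only on mass.

For deuteron: λ₁ = h/(m₁v) = 2.56 × 10^-14 m
For proton: λ₂ = h/(m₂v) = 5.13 × 10^-14 m

Since λ ∝ 1/m at constant velocity, the lighter particle has the longer wavelength.

The proton has the longer de Broglie wavelength.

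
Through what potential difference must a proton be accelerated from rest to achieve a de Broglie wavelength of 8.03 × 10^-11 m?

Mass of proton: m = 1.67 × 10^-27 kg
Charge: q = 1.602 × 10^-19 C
1.27 × 10^-1 V

From λ = h/√(2mqV), we solve for V:

λ² = h²/(2mqV)
V = h²/(2mqλ²)
V = (6.626 × 10^-34 J·s)² / (2 × 1.67 × 10^-27 kg × 1.602 × 10^-19 C × (8.03 × 10^-11 m)²)
V = 1.27 × 10^-1 V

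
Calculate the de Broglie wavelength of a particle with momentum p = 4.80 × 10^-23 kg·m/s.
1.38 × 10^-11 m

Using the de Broglie relation λ = h/p:

λ = h/p
λ = (6.626 × 10^-34 J·s) / (4.80 × 10^-23 kg·m/s)
λ = 1.38 × 10^-11 m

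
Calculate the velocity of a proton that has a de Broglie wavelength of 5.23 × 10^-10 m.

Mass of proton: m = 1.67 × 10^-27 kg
7.59 × 10^2 m/s

From the de Broglie relation λ = h/(mv), we solve for v:

v = h/(mλ)
v = (6.626 × 10^-34 J·s) / (1.67 × 10^-27 kg × 5.23 × 10^-10 m)
v = 7.59 × 10^2 m/s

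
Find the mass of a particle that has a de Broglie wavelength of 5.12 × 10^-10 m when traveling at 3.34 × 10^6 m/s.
3.87 × 10^-31 kg

From the de Broglie relation λ = h/(mv), we solve for m:

m = h/(λv)
m = (6.626 × 10^-34 J·s) / (5.12 × 10^-10 m × 3.34 × 10^6 m/s)
m = 3.87 × 10^-31 kg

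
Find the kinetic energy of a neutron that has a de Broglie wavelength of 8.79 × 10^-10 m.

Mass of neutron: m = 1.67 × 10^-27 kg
1.70 × 10^-22 J (or 1.06 × 10^-3 eV)

From λ = h/√(2mKE), we solve for KE:

λ² = h²/(2mKE)
KE = h²/(2mλ²)
KE = (6.626 × 10^-34 J·s)² / (2 × 1.67 × 10^-27 kg × (8.79 × 10^-10 m)²)
KE = 1.70 × 10^-22 J
KE = 1.06 × 10^-3 eV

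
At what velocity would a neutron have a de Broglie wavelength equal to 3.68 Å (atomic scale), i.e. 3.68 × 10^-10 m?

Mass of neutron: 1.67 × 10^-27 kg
1.08 × 10^3 m/s

From λ = h/(mv), solve for v:

v = h/(mλ)
v = (6.626 × 10^-34 J·s) / (1.67 × 10^-27 kg × 3.68 × 10^-10 m)
v = 1.08 × 10^3 m/s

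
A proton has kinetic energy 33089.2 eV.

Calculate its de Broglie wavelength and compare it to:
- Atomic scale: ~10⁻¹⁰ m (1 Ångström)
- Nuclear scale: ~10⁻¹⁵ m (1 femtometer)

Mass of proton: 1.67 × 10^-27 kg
λ = 1.57 × 10^-13 m, which is between nuclear and atomic scales.

Using λ = h/√(2mKE):

KE = 33089.2 eV = 5.301 × 10^-15 J

λ = h/√(2mKE)
λ = (6.626 × 10^-34 J·s) / √(2 × 1.67 × 10^-27 kg × 5.301 × 10^-15 J)
λ = 1.57 × 10^-13 m

Comparison:
- Atomic scale (10⁻¹⁰ m): λ is 0.0016× this size
- Nuclear scale (10⁻¹⁵ m): λ is 1.6e+02× this size

The wavelength is between nuclear and atomic scales.

This wavelength is appropriate for probing atomic structure but too large for nuclear physics experiments.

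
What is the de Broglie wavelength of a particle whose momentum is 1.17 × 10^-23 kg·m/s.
5.66 × 10^-11 m

Using the de Broglie relation λ = h/p:

λ = h/p
λ = (6.626 × 10^-34 J·s) / (1.17 × 10^-23 kg·m/s)
λ = 5.66 × 10^-11 m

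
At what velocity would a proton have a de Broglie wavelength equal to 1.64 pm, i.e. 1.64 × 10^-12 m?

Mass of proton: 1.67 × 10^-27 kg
2.42 × 10^5 m/s

From λ = h/(mv), solve for v:

v = h/(mλ)
v = (6.626 × 10^-34 J·s) / (1.67 × 10^-27 kg × 1.64 × 10^-12 m)
v = 2.42 × 10^5 m/s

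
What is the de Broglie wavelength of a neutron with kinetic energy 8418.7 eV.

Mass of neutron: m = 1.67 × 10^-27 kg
3.12 × 10^-13 m

Using λ = h/√(2mKE):

First convert KE to Joules: KE = 8418.7 eV = 1.349 × 10^-15 J

λ = h/√(2mKE)
λ = (6.626 × 10^-34 J·s) / √(2 × 1.67 × 10^-27 kg × 1.349 × 10^-15 J)
λ = 3.12 × 10^-13 m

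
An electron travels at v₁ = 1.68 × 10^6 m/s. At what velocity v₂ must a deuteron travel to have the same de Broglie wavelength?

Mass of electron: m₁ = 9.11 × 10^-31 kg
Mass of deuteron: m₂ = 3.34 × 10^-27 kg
v₂ = 4.58 × 10^2 m/s

For equal de Broglie wavelengths: λ₁ = λ₂

h/(m₁v₁) = h/(m₂v₂)
m₁v₁ = m₂v₂
v₂ = v₁ · (m₁/m₂)

v₂ = 1.68 × 10^6 m/s × (9.11 × 10^-31 kg / 3.34 × 10^-27 kg)
v₂ = 4.58 × 10^2 m/s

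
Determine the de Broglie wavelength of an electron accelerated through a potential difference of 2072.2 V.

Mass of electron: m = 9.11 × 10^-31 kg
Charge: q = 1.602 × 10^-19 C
2.69 × 10^-11 m

When a particle is accelerated through voltage V, it gains kinetic energy KE = qV.

The de Broglie wavelength is then λ = h/√(2mqV):

λ = h/√(2mqV)
λ = (6.626 × 10^-34 J·s) / √(2 × 9.11 × 10^-31 kg × 1.602 × 10^-19 C × 2072.2 V)
λ = 2.69 × 10^-11 m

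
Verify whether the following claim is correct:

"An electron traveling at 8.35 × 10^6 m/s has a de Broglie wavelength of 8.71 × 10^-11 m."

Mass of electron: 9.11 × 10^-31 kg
True

The claim is correct.

Using λ = h/(mv):
λ = (6.626 × 10^-34 J·s) / (9.11 × 10^-31 kg × 8.35 × 10^6 m/s)
λ = 8.71 × 10^-11 m

This matches the claimed value.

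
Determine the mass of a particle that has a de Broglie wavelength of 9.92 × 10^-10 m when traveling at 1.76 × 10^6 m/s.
3.80 × 10^-31 kg

From the de Broglie relation λ = h/(mv), we solve for m:

m = h/(λv)
m = (6.626 × 10^-34 J·s) / (9.92 × 10^-10 m × 1.76 × 10^6 m/s)
m = 3.80 × 10^-31 kg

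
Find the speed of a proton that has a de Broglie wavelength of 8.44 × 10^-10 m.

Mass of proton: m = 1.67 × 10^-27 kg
4.70 × 10^2 m/s

From the de Broglie relation λ = h/(mv), we solve for v:

v = h/(mλ)
v = (6.626 × 10^-34 J·s) / (1.67 × 10^-27 kg × 8.44 × 10^-10 m)
v = 4.70 × 10^2 m/s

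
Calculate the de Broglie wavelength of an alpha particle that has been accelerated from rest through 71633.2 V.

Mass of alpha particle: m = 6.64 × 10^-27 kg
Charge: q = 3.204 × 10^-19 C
3.80 × 10^-14 m

When a particle is accelerated through voltage V, it gains kinetic energy KE = qV.

The de Broglie wavelength is then λ = h/√(2mqV):

λ = h/√(2mqV)
λ = (6.626 × 10^-34 J·s) / √(2 × 6.64 × 10^-27 kg × 3.204 × 10^-19 C × 71633.2 V)
λ = 3.80 × 10^-14 m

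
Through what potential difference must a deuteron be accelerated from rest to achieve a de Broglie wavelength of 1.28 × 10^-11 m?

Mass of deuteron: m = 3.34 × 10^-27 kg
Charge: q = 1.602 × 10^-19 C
2.50 V

From λ = h/√(2mqV), we solve for V:

λ² = h²/(2mqV)
V = h²/(2mqλ²)
V = (6.626 × 10^-34 J·s)² / (2 × 3.34 × 10^-27 kg × 1.602 × 10^-19 C × (1.28 × 10^-11 m)²)
V = 2.50 V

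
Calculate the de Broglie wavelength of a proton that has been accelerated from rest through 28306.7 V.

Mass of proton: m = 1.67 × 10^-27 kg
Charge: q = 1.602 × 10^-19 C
1.70 × 10^-13 m

When a particle is accelerated through voltage V, it gains kinetic energy KE = qV.

The de Broglie wavelength is then λ = h/√(2mqV):

λ = h/√(2mqV)
λ = (6.626 × 10^-34 J·s) / √(2 × 1.67 × 10^-27 kg × 1.602 × 10^-19 C × 28306.7 V)
λ = 1.70 × 10^-13 m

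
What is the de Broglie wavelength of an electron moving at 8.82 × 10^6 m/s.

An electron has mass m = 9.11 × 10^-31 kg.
8.25 × 10^-11 m

Using the de Broglie relation λ = h/(mv):

λ = h/(mv)
λ = (6.626 × 10^-34 J·s) / (9.11 × 10^-31 kg × 8.82 × 10^6 m/s)
λ = 8.25 × 10^-11 m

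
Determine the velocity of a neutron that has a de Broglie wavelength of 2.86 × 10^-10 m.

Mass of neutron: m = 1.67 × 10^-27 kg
1.39 × 10^3 m/s

From the de Broglie relation λ = h/(mv), we solve for v:

v = h/(mλ)
v = (6.626 × 10^-34 J·s) / (1.67 × 10^-27 kg × 2.86 × 10^-10 m)
v = 1.39 × 10^3 m/s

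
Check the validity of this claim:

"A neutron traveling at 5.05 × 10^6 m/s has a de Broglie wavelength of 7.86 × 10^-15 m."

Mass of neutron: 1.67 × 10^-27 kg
False

The claim is incorrect.

Using λ = h/(mv):
λ = (6.626 × 10^-34 J·s) / (1.67 × 10^-27 kg × 5.05 × 10^6 m/s)
λ = 7.86 × 10^-14 m

The actual wavelength differs from the claimed 7.86 × 10^-15 m.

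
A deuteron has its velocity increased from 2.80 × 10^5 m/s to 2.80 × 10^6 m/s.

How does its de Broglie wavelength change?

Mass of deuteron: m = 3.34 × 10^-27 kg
The wavelength decreases by a factor of 10.

Using λ = h/(mv):

Initial wavelength: λ₁ = h/(mv₁) = 7.09 × 10^-13 m
Final wavelength: λ₂ = h/(mv₂) = 7.09 × 10^-14 m

Since λ ∝ 1/v, when velocity increases by a factor of 10, the wavelength decreases by a factor of 10.

λ₂/λ₁ = v₁/v₂ = 1/10

The wavelength decreases by a factor of 10.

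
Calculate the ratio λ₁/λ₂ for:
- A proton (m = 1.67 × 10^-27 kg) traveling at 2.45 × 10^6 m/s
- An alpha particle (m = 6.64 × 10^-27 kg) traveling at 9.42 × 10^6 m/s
λ₁/λ₂ = 15.3

Using λ = h/(mv):

λ₁ = h/(m₁v₁) = 1.62 × 10^-13 m
λ₂ = h/(m₂v₂) = 1.06 × 10^-14 m

Ratio λ₁/λ₂ = (m₂v₂)/(m₁v₁)
         = (6.64 × 10^-27 kg × 9.42 × 10^6 m/s) / (1.67 × 10^-27 kg × 2.45 × 10^6 m/s)
         = 15.3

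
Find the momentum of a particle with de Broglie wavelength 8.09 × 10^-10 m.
8.19 × 10^-25 kg·m/s

From the de Broglie relation λ = h/p, we solve for p:

p = h/λ
p = (6.626 × 10^-34 J·s) / (8.09 × 10^-10 m)
p = 8.19 × 10^-25 kg·m/s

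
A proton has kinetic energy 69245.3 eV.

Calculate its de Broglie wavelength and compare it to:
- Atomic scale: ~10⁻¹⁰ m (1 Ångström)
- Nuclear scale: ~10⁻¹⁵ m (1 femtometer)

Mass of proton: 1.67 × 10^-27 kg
λ = 1.09 × 10^-13 m, which is between nuclear and atomic scales.

Using λ = h/√(2mKE):

KE = 69245.3 eV = 1.109 × 10^-14 J

λ = h/√(2mKE)
λ = (6.626 × 10^-34 J·s) / √(2 × 1.67 × 10^-27 kg × 1.109 × 10^-14 J)
λ = 1.09 × 10^-13 m

Comparison:
- Atomic scale (10⁻¹⁰ m): λ is 0.0011× this size
- Nuclear scale (10⁻¹⁵ m): λ is 1.1e+02× this size

The wavelength is between nuclear and atomic scales.

This wavelength is appropriate for probing atomic structure but too large for nuclear physics experiments.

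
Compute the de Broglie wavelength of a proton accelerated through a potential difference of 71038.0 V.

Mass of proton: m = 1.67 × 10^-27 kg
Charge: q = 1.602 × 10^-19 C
1.07 × 10^-13 m

When a particle is accelerated through voltage V, it gains kinetic energy KE = qV.

The de Broglie wavelength is then λ = h/√(2mqV):

λ = h/√(2mqV)
λ = (6.626 × 10^-34 J·s) / √(2 × 1.67 × 10^-27 kg × 1.602 × 10^-19 C × 71038.0 V)
λ = 1.07 × 10^-13 m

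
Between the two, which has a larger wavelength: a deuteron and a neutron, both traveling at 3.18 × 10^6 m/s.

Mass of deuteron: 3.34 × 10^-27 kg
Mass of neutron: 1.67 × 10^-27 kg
The neutron has the longer wavelength.

Using λ = h/(mv), since both particles have the same velocity, the wavelength depends only on mass.

For deuteron: λ₁ = h/(m₁v) = 6.24 × 10^-14 m
For neutron: λ₂ = h/(m₂v) = 1.25 × 10^-13 m

Since λ ∝ 1/m at constant velocity, the lighter particle has the longer wavelength.

The neutron has the longer de Broglie wavelength.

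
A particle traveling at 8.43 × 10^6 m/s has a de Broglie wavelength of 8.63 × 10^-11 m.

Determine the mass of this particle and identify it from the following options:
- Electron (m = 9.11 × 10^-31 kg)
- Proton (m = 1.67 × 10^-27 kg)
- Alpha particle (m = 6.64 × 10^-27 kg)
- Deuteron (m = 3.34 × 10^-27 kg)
The particle is an electron.

From λ = h/(mv), solve for mass:

m = h/(λv)
m = (6.626 × 10^-34 J·s) / (8.63 × 10^-11 m × 8.43 × 10^6 m/s)
m = 9.11 × 10^-31 kg

Comparing with the listed masses, this is closest to an electron.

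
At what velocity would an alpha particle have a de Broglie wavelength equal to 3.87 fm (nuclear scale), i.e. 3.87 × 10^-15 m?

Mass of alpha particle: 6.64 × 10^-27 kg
2.58 × 10^7 m/s

From λ = h/(mv), solve for v:

v = h/(mλ)
v = (6.626 × 10^-34 J·s) / (6.64 × 10^-27 kg × 3.87 × 10^-15 m)
v = 2.58 × 10^7 m/s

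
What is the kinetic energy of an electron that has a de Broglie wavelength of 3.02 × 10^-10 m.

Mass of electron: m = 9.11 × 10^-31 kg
2.64 × 10^-18 J (or 16.5 eV)

From λ = h/√(2mKE), we solve for KE:

λ² = h²/(2mKE)
KE = h²/(2mλ²)
KE = (6.626 × 10^-34 J·s)² / (2 × 9.11 × 10^-31 kg × (3.02 × 10^-10 m)²)
KE = 2.64 × 10^-18 J
KE = 16.5 eV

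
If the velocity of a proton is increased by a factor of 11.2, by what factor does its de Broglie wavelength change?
The wavelength decreases by a factor of 11.2.

From λ = h/(mv), the wavelength is inversely proportional to velocity:

λ ∝ 1/v

If v → 11.2v, then λ → λ/11.2

When velocity is increased by a factor of 11.2, the wavelength decreases by a factor of 11.2.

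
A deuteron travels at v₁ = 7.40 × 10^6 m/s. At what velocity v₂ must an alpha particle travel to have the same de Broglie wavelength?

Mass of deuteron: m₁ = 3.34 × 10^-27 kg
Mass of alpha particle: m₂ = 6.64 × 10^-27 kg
v₂ = 3.72 × 10^6 m/s

For equal de Broglie wavelengths: λ₁ = λ₂

h/(m₁v₁) = h/(m₂v₂)
m₁v₁ = m₂v₂
v₂ = v₁ · (m₁/m₂)

v₂ = 7.40 × 10^6 m/s × (3.34 × 10^-27 kg / 6.64 × 10^-27 kg)
v₂ = 3.72 × 10^6 m/s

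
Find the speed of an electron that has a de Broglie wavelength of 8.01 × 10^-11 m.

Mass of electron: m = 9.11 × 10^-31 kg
9.08 × 10^6 m/s

From the de Broglie relation λ = h/(mv), we solve for v:

v = h/(mλ)
v = (6.626 × 10^-34 J·s) / (9.11 × 10^-31 kg × 8.01 × 10^-11 m)
v = 9.08 × 10^6 m/s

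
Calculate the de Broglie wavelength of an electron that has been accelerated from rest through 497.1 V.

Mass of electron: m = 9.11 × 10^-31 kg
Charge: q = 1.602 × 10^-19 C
5.50 × 10^-11 m

When a particle is accelerated through voltage V, it gains kinetic energy KE = qV.

The de Broglie wavelength is then λ = h/√(2mqV):

λ = h/√(2mqV)
λ = (6.626 × 10^-34 J·s) / √(2 × 9.11 × 10^-31 kg × 1.602 × 10^-19 C × 497.1 V)
λ = 5.50 × 10^-11 m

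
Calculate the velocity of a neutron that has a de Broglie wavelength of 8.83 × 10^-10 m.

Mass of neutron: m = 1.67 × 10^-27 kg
4.49 × 10^2 m/s

From the de Broglie relation λ = h/(mv), we solve for v:

v = h/(mλ)
v = (6.626 × 10^-34 J·s) / (1.67 × 10^-27 kg × 8.83 × 10^-10 m)
v = 4.49 × 10^2 m/s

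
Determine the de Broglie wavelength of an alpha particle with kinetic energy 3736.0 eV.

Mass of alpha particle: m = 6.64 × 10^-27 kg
2.35 × 10^-13 m

Using λ = h/√(2mKE):

First convert KE to Joules: KE = 3736.0 eV = 5.986 × 10^-16 J

λ = h/√(2mKE)
λ = (6.626 × 10^-34 J·s) / √(2 × 6.64 × 10^-27 kg × 5.986 × 10^-16 J)
λ = 2.35 × 10^-13 m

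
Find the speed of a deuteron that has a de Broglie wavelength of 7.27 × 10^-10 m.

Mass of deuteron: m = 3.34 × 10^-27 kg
2.73 × 10^2 m/s

From the de Broglie relation λ = h/(mv), we solve for v:

v = h/(mλ)
v = (6.626 × 10^-34 J·s) / (3.34 × 10^-27 kg × 7.27 × 10^-10 m)
v = 2.73 × 10^2 m/s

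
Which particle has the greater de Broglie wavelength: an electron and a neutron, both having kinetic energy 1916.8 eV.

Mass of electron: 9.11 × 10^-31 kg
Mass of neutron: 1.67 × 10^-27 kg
The electron has the longer wavelength.

Using λ = h/√(2mKE):

For electron: λ₁ = h/√(2m₁KE) = 2.80 × 10^-11 m
For neutron: λ₂ = h/√(2m₂KE) = 6.54 × 10^-13 m

Since λ ∝ 1/√m at constant kinetic energy, the lighter particle has the longer wavelength.

The electron has the longer de Broglie wavelength.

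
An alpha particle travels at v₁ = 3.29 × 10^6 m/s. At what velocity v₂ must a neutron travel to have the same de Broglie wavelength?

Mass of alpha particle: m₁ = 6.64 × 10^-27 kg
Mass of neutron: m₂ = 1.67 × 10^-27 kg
v₂ = 1.31 × 10^7 m/s

For equal de Broglie wavelengths: λ₁ = λ₂

h/(m₁v₁) = h/(m₂v₂)
m₁v₁ = m₂v₂
v₂ = v₁ · (m₁/m₂)

v₂ = 3.29 × 10^6 m/s × (6.64 × 10^-27 kg / 1.67 × 10^-27 kg)
v₂ = 1.31 × 10^7 m/s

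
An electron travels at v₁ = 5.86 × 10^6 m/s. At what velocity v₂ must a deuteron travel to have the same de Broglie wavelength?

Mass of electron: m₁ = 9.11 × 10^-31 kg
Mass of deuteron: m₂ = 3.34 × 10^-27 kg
v₂ = 1.60 × 10^3 m/s

For equal de Broglie wavelengths: λ₁ = λ₂

h/(m₁v₁) = h/(m₂v₂)
m₁v₁ = m₂v₂
v₂ = v₁ · (m₁/m₂)

v₂ = 5.86 × 10^6 m/s × (9.11 × 10^-31 kg / 3.34 × 10^-27 kg)
v₂ = 1.60 × 10^3 m/s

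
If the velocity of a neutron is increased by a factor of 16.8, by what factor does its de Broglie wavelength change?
The wavelength decreases by a factor of 16.8.

From λ = h/(mv), the wavelength is inversely proportional to velocity:

λ ∝ 1/v

If v → 16.8v, then λ → λ/16.8

When velocity is increased by a factor of 16.8, the wavelength decreases by a factor of 16.8.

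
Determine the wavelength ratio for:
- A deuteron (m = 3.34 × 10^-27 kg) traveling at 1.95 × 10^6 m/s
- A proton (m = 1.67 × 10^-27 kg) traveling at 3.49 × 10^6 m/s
λ₁/λ₂ = 0.895

Using λ = h/(mv):

λ₁ = h/(m₁v₁) = 1.02 × 10^-13 m
λ₂ = h/(m₂v₂) = 1.14 × 10^-13 m

Ratio λ₁/λ₂ = (m₂v₂)/(m₁v₁)
         = (1.67 × 10^-27 kg × 3.49 × 10^6 m/s) / (3.34 × 10^-27 kg × 1.95 × 10^6 m/s)
         = 0.895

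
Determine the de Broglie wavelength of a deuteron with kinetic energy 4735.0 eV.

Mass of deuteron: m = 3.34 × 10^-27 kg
2.94 × 10^-13 m

Using λ = h/√(2mKE):

First convert KE to Joules: KE = 4735.0 eV = 7.586 × 10^-16 J

λ = h/√(2mKE)
λ = (6.626 × 10^-34 J·s) / √(2 × 3.34 × 10^-27 kg × 7.586 × 10^-16 J)
λ = 2.94 × 10^-13 m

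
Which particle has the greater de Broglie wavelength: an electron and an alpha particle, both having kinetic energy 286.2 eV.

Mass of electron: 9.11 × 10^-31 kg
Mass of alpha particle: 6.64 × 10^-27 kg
The electron has the longer wavelength.

Using λ = h/√(2mKE):

For electron: λ₁ = h/√(2m₁KE) = 7.25 × 10^-11 m
For alpha particle: λ₂ = h/√(2m₂KE) = 8.49 × 10^-13 m

Since λ ∝ 1/√m at constant kinetic energy, the lighter particle has the longer wavelength.

The electron has the longer de Broglie wavelength.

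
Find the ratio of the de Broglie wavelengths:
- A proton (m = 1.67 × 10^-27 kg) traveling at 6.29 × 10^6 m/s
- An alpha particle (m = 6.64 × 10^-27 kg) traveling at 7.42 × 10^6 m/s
λ₁/λ₂ = 4.69

Using λ = h/(mv):

λ₁ = h/(m₁v₁) = 6.31 × 10^-14 m
λ₂ = h/(m₂v₂) = 1.34 × 10^-14 m

Ratio λ₁/λ₂ = (m₂v₂)/(m₁v₁)
         = (6.64 × 10^-27 kg × 7.42 × 10^6 m/s) / (1.67 × 10^-27 kg × 6.29 × 10^6 m/s)
         = 4.69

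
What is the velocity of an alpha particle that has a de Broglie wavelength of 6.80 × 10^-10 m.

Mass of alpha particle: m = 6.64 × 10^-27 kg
1.47 × 10^2 m/s

From the de Broglie relation λ = h/(mv), we solve for v:

v = h/(mλ)
v = (6.626 × 10^-34 J·s) / (6.64 × 10^-27 kg × 6.80 × 10^-10 m)
v = 1.47 × 10^2 m/s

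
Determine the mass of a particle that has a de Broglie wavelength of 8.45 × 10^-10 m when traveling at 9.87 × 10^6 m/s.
7.94 × 10^-32 kg

From the de Broglie relation λ = h/(mv), we solve for m:

m = h/(λv)
m = (6.626 × 10^-34 J·s) / (8.45 × 10^-10 m × 9.87 × 10^6 m/s)
m = 7.94 × 10^-32 kg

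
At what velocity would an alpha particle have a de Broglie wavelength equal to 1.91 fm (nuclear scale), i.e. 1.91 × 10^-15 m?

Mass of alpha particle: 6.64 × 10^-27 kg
5.22 × 10^7 m/s

From λ = h/(mv), solve for v:

v = h/(mλ)
v = (6.626 × 10^-34 J·s) / (6.64 × 10^-27 kg × 1.91 × 10^-15 m)
v = 5.22 × 10^7 m/s

Note: This velocity is 17.4% of the speed of light, so relativistic corrections would be needed for a more accurate calculation.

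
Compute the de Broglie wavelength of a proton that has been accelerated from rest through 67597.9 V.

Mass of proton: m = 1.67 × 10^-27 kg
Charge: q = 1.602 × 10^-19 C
1.10 × 10^-13 m

When a particle is accelerated through voltage V, it gains kinetic energy KE = qV.

The de Broglie wavelength is then λ = h/√(2mqV):

λ = h/√(2mqV)
λ = (6.626 × 10^-34 J·s) / √(2 × 1.67 × 10^-27 kg × 1.602 × 10^-19 C × 67597.9 V)
λ = 1.10 × 10^-13 m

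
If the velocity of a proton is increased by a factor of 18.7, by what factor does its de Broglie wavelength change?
The wavelength decreases by a factor of 18.7.

From λ = h/(mv), the wavelength is inversely proportional to velocity:

λ ∝ 1/v

If v → 18.7v, then λ → λ/18.7

When velocity is increased by a factor of 18.7, the wavelength decreases by a factor of 18.7.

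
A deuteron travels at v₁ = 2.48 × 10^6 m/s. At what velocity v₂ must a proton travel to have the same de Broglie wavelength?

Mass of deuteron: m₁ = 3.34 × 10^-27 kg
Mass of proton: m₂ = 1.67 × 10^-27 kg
v₂ = 4.96 × 10^6 m/s

For equal de Broglie wavelengths: λ₁ = λ₂

h/(m₁v₁) = h/(m₂v₂)
m₁v₁ = m₂v₂
v₂ = v₁ · (m₁/m₂)

v₂ = 2.48 × 10^6 m/s × (3.34 × 10^-27 kg / 1.67 × 10^-27 kg)
v₂ = 4.96 × 10^6 m/s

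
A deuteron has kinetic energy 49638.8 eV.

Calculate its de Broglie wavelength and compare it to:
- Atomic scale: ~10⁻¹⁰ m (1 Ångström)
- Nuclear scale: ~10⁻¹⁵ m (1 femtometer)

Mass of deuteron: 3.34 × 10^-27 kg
λ = 9.09 × 10^-14 m, which is between nuclear and atomic scales.

Using λ = h/√(2mKE):

KE = 49638.8 eV = 7.953 × 10^-15 J

λ = h/√(2mKE)
λ = (6.626 × 10^-34 J·s) / √(2 × 3.34 × 10^-27 kg × 7.953 × 10^-15 J)
λ = 9.09 × 10^-14 m

Comparison:
- Atomic scale (10⁻¹⁰ m): λ is 0.00091× this size
- Nuclear scale (10⁻¹⁵ m): λ is 91× this size

The wavelength is between nuclear and atomic scales.

This wavelength is appropriate for probing atomic structure but too large for nuclear physics experiments.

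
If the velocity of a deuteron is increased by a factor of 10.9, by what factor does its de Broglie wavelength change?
The wavelength decreases by a factor of 10.9.

From λ = h/(mv), the wavelength is inversely proportional to velocity:

λ ∝ 1/v

If v → 10.9v, then λ → λ/10.9

When velocity is increased by a factor of 10.9, the wavelength decreases by a factor of 10.9.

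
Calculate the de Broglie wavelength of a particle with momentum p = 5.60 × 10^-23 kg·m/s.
1.18 × 10^-11 m

Using the de Broglie relation λ = h/p:

λ = h/p
λ = (6.626 × 10^-34 J·s) / (5.60 × 10^-23 kg·m/s)
λ = 1.18 × 10^-11 m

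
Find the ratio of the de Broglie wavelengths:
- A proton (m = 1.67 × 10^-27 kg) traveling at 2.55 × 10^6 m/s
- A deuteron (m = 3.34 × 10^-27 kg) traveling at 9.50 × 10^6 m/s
λ₁/λ₂ = 7.45

Using λ = h/(mv):

λ₁ = h/(m₁v₁) = 1.56 × 10^-13 m
λ₂ = h/(m₂v₂) = 2.09 × 10^-14 m

Ratio λ₁/λ₂ = (m₂v₂)/(m₁v₁)
         = (3.34 × 10^-27 kg × 9.50 × 10^6 m/s) / (1.67 × 10^-27 kg × 2.55 × 10^6 m/s)
         = 7.45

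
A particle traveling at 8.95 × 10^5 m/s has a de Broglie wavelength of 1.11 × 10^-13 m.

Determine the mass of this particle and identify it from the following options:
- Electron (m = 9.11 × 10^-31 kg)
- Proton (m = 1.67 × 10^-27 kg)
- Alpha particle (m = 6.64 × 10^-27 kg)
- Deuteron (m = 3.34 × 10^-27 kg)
The particle is an alpha particle.

From λ = h/(mv), solve for mass:

m = h/(λv)
m = (6.626 × 10^-34 J·s) / (1.11 × 10^-13 m × 8.95 × 10^5 m/s)
m = 6.67 × 10^-27 kg

Comparing with the listed masses, this is closest to an alpha particle.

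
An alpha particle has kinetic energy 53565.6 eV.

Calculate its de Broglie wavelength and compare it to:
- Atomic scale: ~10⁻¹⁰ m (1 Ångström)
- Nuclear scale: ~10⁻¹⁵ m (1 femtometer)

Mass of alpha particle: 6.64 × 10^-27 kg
λ = 6.21 × 10^-14 m, which is between nuclear and atomic scales.

Using λ = h/√(2mKE):

KE = 53565.6 eV = 8.582 × 10^-15 J

λ = h/√(2mKE)
λ = (6.626 × 10^-34 J·s) / √(2 × 6.64 × 10^-27 kg × 8.582 × 10^-15 J)
λ = 6.21 × 10^-14 m

Comparison:
- Atomic scale (10⁻¹⁰ m): λ is 0.00062× this size
- Nuclear scale (10⁻¹⁵ m): λ is 62× this size

The wavelength is between nuclear and atomic scales.

This wavelength is appropriate for probing atomic structure but too large for nuclear physics experiments.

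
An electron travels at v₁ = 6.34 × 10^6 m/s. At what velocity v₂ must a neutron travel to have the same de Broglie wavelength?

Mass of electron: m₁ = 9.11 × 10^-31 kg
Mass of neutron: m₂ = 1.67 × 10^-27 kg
v₂ = 3.46 × 10^3 m/s

For equal de Broglie wavelengths: λ₁ = λ₂

h/(m₁v₁) = h/(m₂v₂)
m₁v₁ = m₂v₂
v₂ = v₁ · (m₁/m₂)

v₂ = 6.34 × 10^6 m/s × (9.11 × 10^-31 kg / 1.67 × 10^-27 kg)
v₂ = 3.46 × 10^3 m/s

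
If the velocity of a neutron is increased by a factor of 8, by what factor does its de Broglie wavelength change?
The wavelength decreases by a factor of 8.

From λ = h/(mv), the wavelength is inversely proportional to velocity:

λ ∝ 1/v

If v → 8v, then λ → λ/8

When velocity is increased by a factor of 8, the wavelength decreases by a factor of 8.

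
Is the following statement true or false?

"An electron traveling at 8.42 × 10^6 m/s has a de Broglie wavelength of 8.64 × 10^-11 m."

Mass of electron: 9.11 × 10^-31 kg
True

The claim is correct.

Using λ = h/(mv):
λ = (6.626 × 10^-34 J·s) / (9.11 × 10^-31 kg × 8.42 × 10^6 m/s)
λ = 8.64 × 10^-11 m

This matches the claimed value.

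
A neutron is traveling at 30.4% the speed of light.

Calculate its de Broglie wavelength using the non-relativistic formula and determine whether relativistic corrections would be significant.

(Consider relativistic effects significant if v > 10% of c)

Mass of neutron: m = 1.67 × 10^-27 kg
Yes, relativistic corrections are needed.

Using the non-relativistic de Broglie formula λ = h/(mv):

v = 30.4% × c = 9.114 × 10^7 m/s

λ = h/(mv)
λ = (6.626 × 10^-34 J·s) / (1.67 × 10^-27 kg × 9.114 × 10^7 m/s)
λ = 4.35 × 10^-15 m

Since v = 30.4% of c > 10% of c, relativistic corrections ARE significant and the actual wavelength would differ from this non-relativistic estimate.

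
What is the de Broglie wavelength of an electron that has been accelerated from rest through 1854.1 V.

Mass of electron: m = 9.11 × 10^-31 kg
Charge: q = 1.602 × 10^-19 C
2.85 × 10^-11 m

When a particle is accelerated through voltage V, it gains kinetic energy KE = qV.

The de Broglie wavelength is then λ = h/√(2mqV):

λ = h/√(2mqV)
λ = (6.626 × 10^-34 J·s) / √(2 × 9.11 × 10^-31 kg × 1.602 × 10^-19 C × 1854.1 V)
λ = 2.85 × 10^-11 m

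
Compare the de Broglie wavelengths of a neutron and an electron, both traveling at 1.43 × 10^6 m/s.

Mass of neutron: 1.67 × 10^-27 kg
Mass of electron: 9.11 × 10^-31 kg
The electron has the longer wavelength.

Using λ = h/(mv), since both particles have the same velocity, the wavelength depends only on mass.

For neutron: λ₁ = h/(m₁v) = 2.77 × 10^-13 m
For electron: λ₂ = h/(m₂v) = 5.09 × 10^-10 m

Since λ ∝ 1/m at constant velocity, the lighter particle has the longer wavelength.

The electron has the longer de Broglie wavelength.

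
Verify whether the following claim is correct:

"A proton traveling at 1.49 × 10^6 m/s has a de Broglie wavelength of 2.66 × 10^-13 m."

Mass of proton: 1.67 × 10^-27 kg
True

The claim is correct.

Using λ = h/(mv):
λ = (6.626 × 10^-34 J·s) / (1.67 × 10^-27 kg × 1.49 × 10^6 m/s)
λ = 2.66 × 10^-13 m

This matches the claimed value.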